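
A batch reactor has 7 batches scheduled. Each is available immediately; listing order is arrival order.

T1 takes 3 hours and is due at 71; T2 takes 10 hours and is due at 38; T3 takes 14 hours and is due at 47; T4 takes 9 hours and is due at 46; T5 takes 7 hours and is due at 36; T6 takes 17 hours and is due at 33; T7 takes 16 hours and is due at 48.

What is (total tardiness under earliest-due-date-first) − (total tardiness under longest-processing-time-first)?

-41

EDD (increasing due date): T6 T5 T2 T4 T3 T7 T1.
T6: 0→17, due 33, tardiness 0
T5: 17→24, due 36, tardiness 0
T2: 24→34, due 38, tardiness 0
T4: 34→43, due 46, tardiness 0
T3: 43→57, due 47, tardiness 10
T7: 57→73, due 48, tardiness 25
T1: 73→76, due 71, tardiness 5
Sum = 0+0+0+0+10+25+5 = 40.
LPT (decreasing processing time): T6 T7 T3 T2 T4 T5 T1.
T6: 0→17, due 33, tardiness 0
T7: 17→33, due 48, tardiness 0
T3: 33→47, due 47, tardiness 0
T2: 47→57, due 38, tardiness 19
T4: 57→66, due 46, tardiness 20
T5: 66→73, due 36, tardiness 37
T1: 73→76, due 71, tardiness 5
Sum = 0+0+0+19+20+37+5 = 81.
Difference = 40 − 81 = -41.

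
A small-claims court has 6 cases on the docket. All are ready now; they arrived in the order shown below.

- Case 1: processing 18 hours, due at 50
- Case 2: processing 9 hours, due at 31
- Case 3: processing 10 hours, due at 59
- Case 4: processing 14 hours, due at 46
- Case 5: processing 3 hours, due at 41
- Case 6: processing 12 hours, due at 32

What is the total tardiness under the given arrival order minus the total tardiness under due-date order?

39

FIFO (arrival order): Case 1 Case 2 Case 3 Case 4 Case 5 Case 6.
Case 1: 0→18, due 50, tardiness 0
Case 2: 18→27, due 31, tardiness 0
Case 3: 27→37, due 59, tardiness 0
Case 4: 37→51, due 46, tardiness 5
Case 5: 51→54, due 41, tardiness 13
Case 6: 54→66, due 32, tardiness 34
Sum = 0+0+0+5+13+34 = 52.
EDD (increasing due date): Case 2 Case 6 Case 5 Case 4 Case 1 Case 3.
Case 2: 0→9, due 31, tardiness 0
Case 6: 9→21, due 32, tardiness 0
Case 5: 21→24, due 41, tardiness 0
Case 4: 24→38, due 46, tardiness 0
Case 1: 38→56, due 50, tardiness 6
Case 3: 56→66, due 59, tardiness 7
Sum = 0+0+0+0+6+7 = 13.
Difference = 52 − 13 = 39.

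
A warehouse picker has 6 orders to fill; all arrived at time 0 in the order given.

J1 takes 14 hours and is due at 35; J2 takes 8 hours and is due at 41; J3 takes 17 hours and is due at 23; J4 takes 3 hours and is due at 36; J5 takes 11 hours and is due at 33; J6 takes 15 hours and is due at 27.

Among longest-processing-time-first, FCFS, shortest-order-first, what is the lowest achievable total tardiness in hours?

LPT (decreasing processing time): J3 J6 J1 J5 J2 J4.
J3: 0→17, due 23, tardiness 0
J6: 17→32, due 27, tardiness 5
J1: 32→46, due 35, tardiness 11
J5: 46→57, due 33, tardiness 24
J2: 57→65, due 41, tardiness 24
J4: 65→68, due 36, tardiness 32
Sum = 0+5+11+24+24+32 = 96.
FIFO (arrival order): J1 J2 J3 J4 J5 J6.
J1: 0→14, due 35, tardiness 0
J2: 14→22, due 41, tardiness 0
J3: 22→39, due 23, tardiness 16
J4: 39→42, due 36, tardiness 6
J5: 42→53, due 33, tardiness 20
J6: 53→68, due 27, tardiness 41
Sum = 0+0+16+6+20+41 = 83.
SPT (increasing processing time): J4 J2 J5 J1 J6 J3.
J4: 0→3, due 36, tardiness 0
J2: 3→11, due 41, tardiness 0
J5: 11→22, due 33, tardiness 0
J1: 22→36, due 35, tardiness 1
J6: 36→51, due 27, tardiness 24
J3: 51→68, due 23, tardiness 45
Sum = 0+0+0+1+24+45 = 70.
LPT 96, FIFO 83, SPT 70 → minimum 70.

70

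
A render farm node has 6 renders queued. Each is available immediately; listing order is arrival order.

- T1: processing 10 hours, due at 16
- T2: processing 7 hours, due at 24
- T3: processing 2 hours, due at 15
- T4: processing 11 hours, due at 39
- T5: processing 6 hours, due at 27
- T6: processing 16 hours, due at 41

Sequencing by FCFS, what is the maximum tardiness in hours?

11

FIFO (arrival order): T1 T2 T3 T4 T5 T6.
T1: 0→10, due 16, tardiness 0
T2: 10→17, due 24, tardiness 0
T3: 17→19, due 15, tardiness 4
T4: 19→30, due 39, tardiness 0
T5: 30→36, due 27, tardiness 9
T6: 36→52, due 41, tardiness 11
Maximum = 11.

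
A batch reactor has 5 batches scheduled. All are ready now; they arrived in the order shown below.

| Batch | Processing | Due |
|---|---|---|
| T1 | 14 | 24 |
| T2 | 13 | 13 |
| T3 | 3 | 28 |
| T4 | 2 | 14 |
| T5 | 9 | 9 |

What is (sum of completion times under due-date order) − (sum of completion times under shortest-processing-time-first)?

45

EDD (increasing due date): T5 T2 T4 T1 T3.
T5: 0→9
T2: 9→22
T4: 22→24
T1: 24→38
T3: 38→41
Sum = 9+22+24+38+41 = 134.
SPT (increasing processing time): T4 T3 T5 T2 T1.
T4: 0→2
T3: 2→5
T5: 5→14
T2: 14→27
T1: 27→41
Sum = 2+5+14+27+41 = 89.
Difference = 134 − 89 = 45.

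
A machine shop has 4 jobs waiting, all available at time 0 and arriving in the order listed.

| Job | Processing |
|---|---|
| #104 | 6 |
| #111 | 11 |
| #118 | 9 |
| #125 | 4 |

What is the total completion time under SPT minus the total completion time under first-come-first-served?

-16

SPT (increasing processing time): #125 #104 #118 #111.
#125: 0→4
#104: 4→10
#118: 10→19
#111: 19→30
Sum = 4+10+19+30 = 63.
FIFO (arrival order): #104 #111 #118 #125.
#104: 0→6
#111: 6→17
#118: 17→26
#125: 26→30
Sum = 6+17+26+30 = 79.
Difference = 63 − 79 = -16.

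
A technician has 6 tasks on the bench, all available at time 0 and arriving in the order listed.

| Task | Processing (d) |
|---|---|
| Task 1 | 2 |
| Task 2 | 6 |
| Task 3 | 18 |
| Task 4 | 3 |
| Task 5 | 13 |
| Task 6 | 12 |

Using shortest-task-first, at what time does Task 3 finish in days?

54

SPT (increasing processing time): Task 1 Task 4 Task 2 Task 6 Task 5 Task 3.
Task 1: 0→2
Task 4: 2→5
Task 2: 5→11
Task 6: 11→23
Task 5: 23→36
Task 3: 36→54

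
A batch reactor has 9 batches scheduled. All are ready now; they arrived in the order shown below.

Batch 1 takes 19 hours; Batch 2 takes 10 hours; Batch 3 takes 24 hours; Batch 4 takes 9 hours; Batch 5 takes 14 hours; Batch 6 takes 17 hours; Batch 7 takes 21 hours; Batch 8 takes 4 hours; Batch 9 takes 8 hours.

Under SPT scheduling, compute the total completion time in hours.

SPT (increasing processing time): Batch 8 Batch 9 Batch 4 Batch 2 Batch 5 Batch 6 Batch 1 Batch 7 Batch 3.
Batch 8: 0→4
Batch 9: 4→12
Batch 4: 12→21
Batch 2: 21→31
Batch 5: 31→45
Batch 6: 45→62
Batch 1: 62→81
Batch 7: 81→102
Batch 3: 102→126
Sum = 4+12+21+31+45+62+81+102+126 = 484.

484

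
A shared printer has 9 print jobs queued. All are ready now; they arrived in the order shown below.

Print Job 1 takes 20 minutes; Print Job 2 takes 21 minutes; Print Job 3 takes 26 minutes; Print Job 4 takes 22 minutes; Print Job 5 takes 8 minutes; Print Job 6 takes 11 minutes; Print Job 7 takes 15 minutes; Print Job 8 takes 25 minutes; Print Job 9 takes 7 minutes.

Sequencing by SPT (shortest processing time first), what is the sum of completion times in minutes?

620

SPT (increasing processing time): Print Job 9 Print Job 5 Print Job 6 Print Job 7 Print Job 1 Print Job 2 Print Job 4 Print Job 8 Print Job 3.
Print Job 9: 0→7
Print Job 5: 7→15
Print Job 6: 15→26
Print Job 7: 26→41
Print Job 1: 41→61
Print Job 2: 61→82
Print Job 4: 82→104
Print Job 8: 104→129
Print Job 3: 129→155
Sum = 7+15+26+41+61+82+104+129+155 = 620.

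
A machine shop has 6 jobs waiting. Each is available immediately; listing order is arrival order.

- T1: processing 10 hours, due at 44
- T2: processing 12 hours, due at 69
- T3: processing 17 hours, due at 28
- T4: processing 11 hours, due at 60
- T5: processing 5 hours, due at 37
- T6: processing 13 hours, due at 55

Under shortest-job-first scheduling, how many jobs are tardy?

SPT (increasing processing time): T5 T1 T4 T2 T6 T3.
T5: 0→5, due 37, tardiness 0
T1: 5→15, due 44, tardiness 0
T4: 15→26, due 60, tardiness 0
T2: 26→38, due 69, tardiness 0
T6: 38→51, due 55, tardiness 0
T3: 51→68, due 28, tardiness 40
Late jobs: 1.

1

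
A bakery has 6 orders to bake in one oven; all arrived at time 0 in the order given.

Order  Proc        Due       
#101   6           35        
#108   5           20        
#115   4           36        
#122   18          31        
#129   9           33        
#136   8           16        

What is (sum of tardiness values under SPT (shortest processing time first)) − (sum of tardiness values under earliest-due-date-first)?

-6

SPT (increasing processing time): #115 #108 #101 #136 #129 #122.
#115: 0→4, due 36, tardiness 0
#108: 4→9, due 20, tardiness 0
#101: 9→15, due 35, tardiness 0
#136: 15→23, due 16, tardiness 7
#129: 23→32, due 33, tardiness 0
#122: 32→50, due 31, tardiness 19
Sum = 0+0+0+7+0+19 = 26.
EDD (increasing due date): #136 #108 #122 #129 #101 #115.
#136: 0→8, due 16, tardiness 0
#108: 8→13, due 20, tardiness 0
#122: 13→31, due 31, tardiness 0
#129: 31→40, due 33, tardiness 7
#101: 40→46, due 35, tardiness 11
#115: 46→50, due 36, tardiness 14
Sum = 0+0+0+7+11+14 = 32.
Difference = 26 − 32 = -6.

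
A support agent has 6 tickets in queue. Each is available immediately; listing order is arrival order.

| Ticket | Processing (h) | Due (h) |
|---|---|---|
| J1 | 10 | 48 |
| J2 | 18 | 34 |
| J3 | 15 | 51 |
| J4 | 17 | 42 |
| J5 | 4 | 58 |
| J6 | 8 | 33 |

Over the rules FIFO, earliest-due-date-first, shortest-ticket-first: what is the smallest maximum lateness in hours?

17

FIFO (arrival order): J1 J2 J3 J4 J5 J6.
J1: 0→10, due 48, lateness -38
J2: 10→28, due 34, lateness -6
J3: 28→43, due 51, lateness -8
J4: 43→60, due 42, lateness 18
J5: 60→64, due 58, lateness 6
J6: 64→72, due 33, lateness 39
Maximum = 39.
EDD (increasing due date): J6 J2 J4 J1 J3 J5.
J6: 0→8, due 33, lateness -25
J2: 8→26, due 34, lateness -8
J4: 26→43, due 42, lateness 1
J1: 43→53, due 48, lateness 5
J3: 53→68, due 51, lateness 17
J5: 68→72, due 58, lateness 14
Maximum = 17.
SPT (increasing processing time): J5 J6 J1 J3 J4 J2.
J5: 0→4, due 58, lateness -54
J6: 4→12, due 33, lateness -21
J1: 12→22, due 48, lateness -26
J3: 22→37, due 51, lateness -14
J4: 37→54, due 42, lateness 12
J2: 54→72, due 34, lateness 38
Maximum = 38.
FIFO 39, EDD 17, SPT 38 → minimum 17.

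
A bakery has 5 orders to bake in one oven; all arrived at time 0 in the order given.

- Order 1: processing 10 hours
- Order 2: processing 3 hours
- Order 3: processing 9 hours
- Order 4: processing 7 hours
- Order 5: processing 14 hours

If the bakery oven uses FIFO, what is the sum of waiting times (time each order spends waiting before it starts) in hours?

74

FIFO (arrival order): Order 1 Order 2 Order 3 Order 4 Order 5.
Order 1: waits 0, runs 0→10
Order 2: waits 10, runs 10→13
Order 3: waits 13, runs 13→22
Order 4: waits 22, runs 22→29
Order 5: waits 29, runs 29→43
Sum = 0+10+13+22+29 = 74.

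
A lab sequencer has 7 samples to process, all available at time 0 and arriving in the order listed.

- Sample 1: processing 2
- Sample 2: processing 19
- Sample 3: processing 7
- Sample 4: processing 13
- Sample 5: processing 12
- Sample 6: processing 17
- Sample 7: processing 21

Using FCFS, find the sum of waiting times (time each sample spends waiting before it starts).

FIFO (arrival order): Sample 1 Sample 2 Sample 3 Sample 4 Sample 5 Sample 6 Sample 7.
Sample 1: waits 0, runs 0→2
Sample 2: waits 2, runs 2→21
Sample 3: waits 21, runs 21→28
Sample 4: waits 28, runs 28→41
Sample 5: waits 41, runs 41→53
Sample 6: waits 53, runs 53→70
Sample 7: waits 70, runs 70→91
Sum = 0+2+21+28+41+53+70 = 215.

215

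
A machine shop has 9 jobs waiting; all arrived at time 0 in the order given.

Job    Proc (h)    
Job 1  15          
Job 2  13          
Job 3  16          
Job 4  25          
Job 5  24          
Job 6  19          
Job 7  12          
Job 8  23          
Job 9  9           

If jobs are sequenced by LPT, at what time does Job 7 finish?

147

LPT (decreasing processing time): Job 4 Job 5 Job 8 Job 6 Job 3 Job 1 Job 2 Job 7 Job 9.
Job 4: 0→25
Job 5: 25→49
Job 8: 49→72
Job 6: 72→91
Job 3: 91→107
Job 1: 107→122
Job 2: 122→135
Job 7: 135→147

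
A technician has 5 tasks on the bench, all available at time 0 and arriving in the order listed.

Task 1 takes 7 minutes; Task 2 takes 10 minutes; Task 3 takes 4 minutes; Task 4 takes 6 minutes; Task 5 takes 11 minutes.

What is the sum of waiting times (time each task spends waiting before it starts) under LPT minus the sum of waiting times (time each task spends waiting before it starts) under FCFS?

22

LPT (decreasing processing time): Task 5 Task 2 Task 1 Task 4 Task 3.
Task 5: waits 0, runs 0→11
Task 2: waits 11, runs 11→21
Task 1: waits 21, runs 21→28
Task 4: waits 28, runs 28→34
Task 3: waits 34, runs 34→38
Sum = 0+11+21+28+34 = 94.
FIFO (arrival order): Task 1 Task 2 Task 3 Task 4 Task 5.
Task 1: waits 0, runs 0→7
Task 2: waits 7, runs 7→17
Task 3: waits 17, runs 17→21
Task 4: waits 21, runs 21→27
Task 5: waits 27, runs 27→38
Sum = 0+7+17+21+27 = 72.
Difference = 94 − 72 = 22.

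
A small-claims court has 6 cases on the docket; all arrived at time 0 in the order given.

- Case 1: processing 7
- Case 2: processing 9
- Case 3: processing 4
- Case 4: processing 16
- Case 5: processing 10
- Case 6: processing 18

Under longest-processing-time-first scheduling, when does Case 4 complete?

LPT (decreasing processing time): Case 6 Case 4 Case 5 Case 2 Case 1 Case 3.
Case 6: 0→18
Case 4: 18→34

34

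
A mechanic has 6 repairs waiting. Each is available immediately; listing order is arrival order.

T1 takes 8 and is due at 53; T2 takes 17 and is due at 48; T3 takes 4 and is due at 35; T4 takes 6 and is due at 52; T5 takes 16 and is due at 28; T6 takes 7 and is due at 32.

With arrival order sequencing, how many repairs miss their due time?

2

FIFO (arrival order): T1 T2 T3 T4 T5 T6.
T1: 0→8, due 53, tardiness 0
T2: 8→25, due 48, tardiness 0
T3: 25→29, due 35, tardiness 0
T4: 29→35, due 52, tardiness 0
T5: 35→51, due 28, tardiness 23
T6: 51→58, due 32, tardiness 26
Late repairs: 2.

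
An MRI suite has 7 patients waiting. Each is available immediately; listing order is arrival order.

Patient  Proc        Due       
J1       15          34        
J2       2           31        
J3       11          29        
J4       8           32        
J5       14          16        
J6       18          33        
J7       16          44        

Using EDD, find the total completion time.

EDD (increasing due date): J5 J3 J2 J4 J6 J1 J7.
J5: 0→14
J3: 14→25
J2: 25→27
J4: 27→35
J6: 35→53
J1: 53→68
J7: 68→84
Sum = 14+25+27+35+53+68+84 = 306.

306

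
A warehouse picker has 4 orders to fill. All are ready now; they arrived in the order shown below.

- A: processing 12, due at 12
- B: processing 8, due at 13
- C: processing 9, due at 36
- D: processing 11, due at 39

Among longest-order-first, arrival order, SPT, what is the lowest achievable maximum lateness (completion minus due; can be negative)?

7

LPT (decreasing processing time): A D C B.
A: 0→12, due 12, lateness 0
D: 12→23, due 39, lateness -16
C: 23→32, due 36, lateness -4
B: 32→40, due 13, lateness 27
Maximum = 27.
FIFO (arrival order): A B C D.
A: 0→12, due 12, lateness 0
B: 12→20, due 13, lateness 7
C: 20→29, due 36, lateness -7
D: 29→40, due 39, lateness 1
Maximum = 7.
SPT (increasing processing time): B C D A.
B: 0→8, due 13, lateness -5
C: 8→17, due 36, lateness -19
D: 17→28, due 39, lateness -11
A: 28→40, due 12, lateness 28
Maximum = 28.
LPT 27, FIFO 7, SPT 28 → minimum 7.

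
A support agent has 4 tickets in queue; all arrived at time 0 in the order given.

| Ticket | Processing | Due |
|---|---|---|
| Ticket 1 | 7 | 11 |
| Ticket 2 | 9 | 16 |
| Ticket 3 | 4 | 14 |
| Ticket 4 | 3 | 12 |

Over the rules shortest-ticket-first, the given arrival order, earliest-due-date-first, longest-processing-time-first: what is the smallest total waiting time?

SPT (increasing processing time): Ticket 4 Ticket 3 Ticket 1 Ticket 2.
Ticket 4: waits 0, runs 0→3
Ticket 3: waits 3, runs 3→7
Ticket 1: waits 7, runs 7→14
Ticket 2: waits 14, runs 14→23
Sum = 0+3+7+14 = 24.
FIFO (arrival order): Ticket 1 Ticket 2 Ticket 3 Ticket 4.
Ticket 1: waits 0, runs 0→7
Ticket 2: waits 7, runs 7→16
Ticket 3: waits 16, runs 16→20
Ticket 4: waits 20, runs 20→23
Sum = 0+7+16+20 = 43.
EDD (increasing due date): Ticket 1 Ticket 4 Ticket 3 Ticket 2.
Ticket 1: waits 0, runs 0→7
Ticket 4: waits 7, runs 7→10
Ticket 3: waits 10, runs 10→14
Ticket 2: waits 14, runs 14→23
Sum = 0+7+10+14 = 31.
LPT (decreasing processing time): Ticket 2 Ticket 1 Ticket 3 Ticket 4.
Ticket 2: waits 0, runs 0→9
Ticket 1: waits 9, runs 9→16
Ticket 3: waits 16, runs 16→20
Ticket 4: waits 20, runs 20→23
Sum = 0+9+16+20 = 45.
SPT 24, FIFO 43, EDD 31, LPT 45 → minimum 24.

24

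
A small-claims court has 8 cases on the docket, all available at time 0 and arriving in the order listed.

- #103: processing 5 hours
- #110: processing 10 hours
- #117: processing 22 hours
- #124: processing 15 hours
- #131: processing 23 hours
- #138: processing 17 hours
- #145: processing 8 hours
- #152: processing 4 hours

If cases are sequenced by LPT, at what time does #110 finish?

87

LPT (decreasing processing time): #131 #117 #138 #124 #110 #145 #103 #152.
#131: 0→23
#117: 23→45
#138: 45→62
#124: 62→77
#110: 77→87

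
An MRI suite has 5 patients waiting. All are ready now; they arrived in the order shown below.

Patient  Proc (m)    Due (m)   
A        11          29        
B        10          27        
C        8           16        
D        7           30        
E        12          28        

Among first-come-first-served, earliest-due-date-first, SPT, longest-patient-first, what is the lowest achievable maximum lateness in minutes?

18

FIFO (arrival order): A B C D E.
A: 0→11, due 29, lateness -18
B: 11→21, due 27, lateness -6
C: 21→29, due 16, lateness 13
D: 29→36, due 30, lateness 6
E: 36→48, due 28, lateness 20
Maximum = 20.
EDD (increasing due date): C B E A D.
C: 0→8, due 16, lateness -8
B: 8→18, due 27, lateness -9
E: 18→30, due 28, lateness 2
A: 30→41, due 29, lateness 12
D: 41→48, due 30, lateness 18
Maximum = 18.
SPT (increasing processing time): D C B A E.
D: 0→7, due 30, lateness -23
C: 7→15, due 16, lateness -1
B: 15→25, due 27, lateness -2
A: 25→36, due 29, lateness 7
E: 36→48, due 28, lateness 20
Maximum = 20.
LPT (decreasing processing time): E A B C D.
E: 0→12, due 28, lateness -16
A: 12→23, due 29, lateness -6
B: 23→33, due 27, lateness 6
C: 33→41, due 16, lateness 25
D: 41→48, due 30, lateness 18
Maximum = 25.
FIFO 20, EDD 18, SPT 20, LPT 25 → minimum 18.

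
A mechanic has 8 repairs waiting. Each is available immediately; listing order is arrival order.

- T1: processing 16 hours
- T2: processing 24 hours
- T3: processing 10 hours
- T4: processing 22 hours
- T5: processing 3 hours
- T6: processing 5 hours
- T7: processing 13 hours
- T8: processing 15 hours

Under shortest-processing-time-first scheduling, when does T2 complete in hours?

SPT (increasing processing time): T5 T6 T3 T7 T8 T1 T4 T2.
T5: 0→3
T6: 3→8
T3: 8→18
T7: 18→31
T8: 31→46
T1: 46→62
T4: 62→84
T2: 84→108

108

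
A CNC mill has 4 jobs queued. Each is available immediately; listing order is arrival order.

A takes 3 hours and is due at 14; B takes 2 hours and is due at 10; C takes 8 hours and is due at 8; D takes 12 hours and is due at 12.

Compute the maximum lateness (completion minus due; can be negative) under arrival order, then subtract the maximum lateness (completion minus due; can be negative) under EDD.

FIFO (arrival order): A B C D.
A: 0→3, due 14, lateness -11
B: 3→5, due 10, lateness -5
C: 5→13, due 8, lateness 5
D: 13→25, due 12, lateness 13
Maximum = 13.
EDD (increasing due date): C B D A.
C: 0→8, due 8, lateness 0
B: 8→10, due 10, lateness 0
D: 10→22, due 12, lateness 10
A: 22→25, due 14, lateness 11
Maximum = 11.
Difference = 13 − 11 = 2.

2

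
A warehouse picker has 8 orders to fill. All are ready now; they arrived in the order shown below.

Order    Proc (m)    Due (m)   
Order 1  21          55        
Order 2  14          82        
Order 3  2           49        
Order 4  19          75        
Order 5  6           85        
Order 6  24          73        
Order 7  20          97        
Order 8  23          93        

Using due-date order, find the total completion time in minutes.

EDD (increasing due date): Order 3 Order 1 Order 6 Order 4 Order 2 Order 5 Order 8 Order 7.
Order 3: 0→2
Order 1: 2→23
Order 6: 23→47
Order 4: 47→66
Order 2: 66→80
Order 5: 80→86
Order 8: 86→109
Order 7: 109→129
Sum = 2+23+47+66+80+86+109+129 = 542.

542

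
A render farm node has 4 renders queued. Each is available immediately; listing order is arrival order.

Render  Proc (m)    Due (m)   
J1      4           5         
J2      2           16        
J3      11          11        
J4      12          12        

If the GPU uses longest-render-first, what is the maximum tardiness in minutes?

22

LPT (decreasing processing time): J4 J3 J1 J2.
J4: 0→12, due 12, tardiness 0
J3: 12→23, due 11, tardiness 12
J1: 23→27, due 5, tardiness 22
J2: 27→29, due 16, tardiness 13
Maximum = 22.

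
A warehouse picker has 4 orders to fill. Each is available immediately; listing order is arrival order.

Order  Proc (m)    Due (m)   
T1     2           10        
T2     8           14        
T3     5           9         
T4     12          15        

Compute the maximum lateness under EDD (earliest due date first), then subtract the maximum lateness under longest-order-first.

EDD (increasing due date): T3 T1 T2 T4.
T3: 0→5, due 9, lateness -4
T1: 5→7, due 10, lateness -3
T2: 7→15, due 14, lateness 1
T4: 15→27, due 15, lateness 12
Maximum = 12.
LPT (decreasing processing time): T4 T2 T3 T1.
T4: 0→12, due 15, lateness -3
T2: 12→20, due 14, lateness 6
T3: 20→25, due 9, lateness 16
T1: 25→27, due 10, lateness 17
Maximum = 17.
Difference = 12 − 17 = -5.

-5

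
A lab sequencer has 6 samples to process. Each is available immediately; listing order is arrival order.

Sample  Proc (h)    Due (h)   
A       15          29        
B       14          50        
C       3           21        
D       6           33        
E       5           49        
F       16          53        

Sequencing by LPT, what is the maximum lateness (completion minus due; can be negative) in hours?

38

LPT (decreasing processing time): F A B D E C.
F: 0→16, due 53, lateness -37
A: 16→31, due 29, lateness 2
B: 31→45, due 50, lateness -5
D: 45→51, due 33, lateness 18
E: 51→56, due 49, lateness 7
C: 56→59, due 21, lateness 38
Maximum = 38.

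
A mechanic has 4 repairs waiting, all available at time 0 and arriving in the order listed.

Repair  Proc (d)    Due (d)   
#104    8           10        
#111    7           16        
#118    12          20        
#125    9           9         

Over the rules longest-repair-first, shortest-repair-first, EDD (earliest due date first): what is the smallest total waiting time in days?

LPT (decreasing processing time): #118 #125 #104 #111.
#118: waits 0, runs 0→12
#125: waits 12, runs 12→21
#104: waits 21, runs 21→29
#111: waits 29, runs 29→36
Sum = 0+12+21+29 = 62.
SPT (increasing processing time): #111 #104 #125 #118.
#111: waits 0, runs 0→7
#104: waits 7, runs 7→15
#125: waits 15, runs 15→24
#118: waits 24, runs 24→36
Sum = 0+7+15+24 = 46.
EDD (increasing due date): #125 #104 #111 #118.
#125: waits 0, runs 0→9
#104: waits 9, runs 9→17
#111: waits 17, runs 17→24
#118: waits 24, runs 24→36
Sum = 0+9+17+24 = 50.
LPT 62, SPT 46, EDD 50 → minimum 46.

46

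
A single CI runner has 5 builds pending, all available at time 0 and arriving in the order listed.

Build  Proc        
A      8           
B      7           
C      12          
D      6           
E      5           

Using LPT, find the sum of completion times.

LPT (decreasing processing time): C A B D E.
C: 0→12
A: 12→20
B: 20→27
D: 27→33
E: 33→38
Sum = 12+20+27+33+38 = 130.

130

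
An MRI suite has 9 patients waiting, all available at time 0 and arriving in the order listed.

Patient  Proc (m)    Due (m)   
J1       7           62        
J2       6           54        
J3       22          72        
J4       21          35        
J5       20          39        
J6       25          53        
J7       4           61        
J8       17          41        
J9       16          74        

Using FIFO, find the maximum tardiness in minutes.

81

FIFO (arrival order): J1 J2 J3 J4 J5 J6 J7 J8 J9.
J1: 0→7, due 62, tardiness 0
J2: 7→13, due 54, tardiness 0
J3: 13→35, due 72, tardiness 0
J4: 35→56, due 35, tardiness 21
J5: 56→76, due 39, tardiness 37
J6: 76→101, due 53, tardiness 48
J7: 101→105, due 61, tardiness 44
J8: 105→122, due 41, tardiness 81
J9: 122→138, due 74, tardiness 64
Maximum = 81.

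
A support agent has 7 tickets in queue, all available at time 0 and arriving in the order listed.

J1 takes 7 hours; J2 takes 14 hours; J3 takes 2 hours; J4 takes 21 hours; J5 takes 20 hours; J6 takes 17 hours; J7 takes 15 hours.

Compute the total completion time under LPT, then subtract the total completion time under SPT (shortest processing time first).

172

LPT (decreasing processing time): J4 J5 J6 J7 J2 J1 J3.
J4: 0→21
J5: 21→41
J6: 41→58
J7: 58→73
J2: 73→87
J1: 87→94
J3: 94→96
Sum = 21+41+58+73+87+94+96 = 470.
SPT (increasing processing time): J3 J1 J2 J7 J6 J5 J4.
J3: 0→2
J1: 2→9
J2: 9→23
J7: 23→38
J6: 38→55
J5: 55→75
J4: 75→96
Sum = 2+9+23+38+55+75+96 = 298.
Difference = 470 − 298 = 172.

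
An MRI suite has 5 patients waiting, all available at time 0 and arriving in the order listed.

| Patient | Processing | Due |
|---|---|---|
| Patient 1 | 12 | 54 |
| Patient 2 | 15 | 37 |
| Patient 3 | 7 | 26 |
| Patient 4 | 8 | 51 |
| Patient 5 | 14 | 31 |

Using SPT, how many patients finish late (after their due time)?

2

SPT (increasing processing time): Patient 3 Patient 4 Patient 1 Patient 5 Patient 2.
Patient 3: 0→7, due 26, tardiness 0
Patient 4: 7→15, due 51, tardiness 0
Patient 1: 15→27, due 54, tardiness 0
Patient 5: 27→41, due 31, tardiness 10
Patient 2: 41→56, due 37, tardiness 19
Late patients: 2.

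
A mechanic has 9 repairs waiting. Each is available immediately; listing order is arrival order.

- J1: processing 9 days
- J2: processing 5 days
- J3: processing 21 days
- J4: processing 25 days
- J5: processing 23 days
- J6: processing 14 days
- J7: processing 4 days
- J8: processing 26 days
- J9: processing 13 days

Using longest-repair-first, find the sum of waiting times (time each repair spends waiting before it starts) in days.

744

LPT (decreasing processing time): J8 J4 J5 J3 J6 J9 J1 J2 J7.
J8: waits 0, runs 0→26
J4: waits 26, runs 26→51
J5: waits 51, runs 51→74
J3: waits 74, runs 74→95
J6: waits 95, runs 95→109
J9: waits 109, runs 109→122
J1: waits 122, runs 122→131
J2: waits 131, runs 131→136
J7: waits 136, runs 136→140
Sum = 0+26+51+74+95+109+122+131+136 = 744.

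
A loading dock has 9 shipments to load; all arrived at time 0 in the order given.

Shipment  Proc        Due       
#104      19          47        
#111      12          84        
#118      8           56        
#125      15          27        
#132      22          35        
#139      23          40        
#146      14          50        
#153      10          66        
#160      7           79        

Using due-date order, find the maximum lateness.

46

EDD (increasing due date): #125 #132 #139 #104 #146 #118 #153 #160 #111.
#125: 0→15, due 27, lateness -12
#132: 15→37, due 35, lateness 2
#139: 37→60, due 40, lateness 20
#104: 60→79, due 47, lateness 32
#146: 79→93, due 50, lateness 43
#118: 93→101, due 56, lateness 45
#153: 101→111, due 66, lateness 45
#160: 111→118, due 79, lateness 39
#111: 118→130, due 84, lateness 46
Maximum = 46.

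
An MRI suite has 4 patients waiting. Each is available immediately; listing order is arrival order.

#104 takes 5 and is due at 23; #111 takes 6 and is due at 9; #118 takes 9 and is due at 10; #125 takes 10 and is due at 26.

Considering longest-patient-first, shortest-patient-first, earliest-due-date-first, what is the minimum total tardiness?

9

LPT (decreasing processing time): #125 #118 #111 #104.
#125: 0→10, due 26, tardiness 0
#118: 10→19, due 10, tardiness 9
#111: 19→25, due 9, tardiness 16
#104: 25→30, due 23, tardiness 7
Sum = 0+9+16+7 = 32.
SPT (increasing processing time): #104 #111 #118 #125.
#104: 0→5, due 23, tardiness 0
#111: 5→11, due 9, tardiness 2
#118: 11→20, due 10, tardiness 10
#125: 20→30, due 26, tardiness 4
Sum = 0+2+10+4 = 16.
EDD (increasing due date): #111 #118 #104 #125.
#111: 0→6, due 9, tardiness 0
#118: 6→15, due 10, tardiness 5
#104: 15→20, due 23, tardiness 0
#125: 20→30, due 26, tardiness 4
Sum = 0+5+0+4 = 9.
LPT 32, SPT 16, EDD 9 → minimum 9.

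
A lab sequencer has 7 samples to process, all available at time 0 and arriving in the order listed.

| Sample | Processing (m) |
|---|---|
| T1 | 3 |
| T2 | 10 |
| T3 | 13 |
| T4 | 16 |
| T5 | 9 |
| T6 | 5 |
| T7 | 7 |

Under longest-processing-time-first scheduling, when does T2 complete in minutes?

39

LPT (decreasing processing time): T4 T3 T2 T5 T7 T6 T1.
T4: 0→16
T3: 16→29
T2: 29→39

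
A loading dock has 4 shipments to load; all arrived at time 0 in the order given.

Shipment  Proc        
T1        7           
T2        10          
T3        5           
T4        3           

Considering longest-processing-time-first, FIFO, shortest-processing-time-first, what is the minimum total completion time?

LPT (decreasing processing time): T2 T1 T3 T4.
T2: 0→10
T1: 10→17
T3: 17→22
T4: 22→25
Sum = 10+17+22+25 = 74.
FIFO (arrival order): T1 T2 T3 T4.
T1: 0→7
T2: 7→17
T3: 17→22
T4: 22→25
Sum = 7+17+22+25 = 71.
SPT (increasing processing time): T4 T3 T1 T2.
T4: 0→3
T3: 3→8
T1: 8→15
T2: 15→25
Sum = 3+8+15+25 = 51.
LPT 74, FIFO 71, SPT 51 → minimum 51.

51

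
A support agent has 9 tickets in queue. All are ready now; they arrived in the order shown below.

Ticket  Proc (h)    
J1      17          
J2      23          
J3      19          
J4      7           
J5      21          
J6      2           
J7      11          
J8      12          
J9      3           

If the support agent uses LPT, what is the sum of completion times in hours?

743

LPT (decreasing processing time): J2 J5 J3 J1 J8 J7 J4 J9 J6.
J2: 0→23
J5: 23→44
J3: 44→63
J1: 63→80
J8: 80→92
J7: 92→103
J4: 103→110
J9: 110→113
J6: 113→115
Sum = 23+44+63+80+92+103+110+113+115 = 743.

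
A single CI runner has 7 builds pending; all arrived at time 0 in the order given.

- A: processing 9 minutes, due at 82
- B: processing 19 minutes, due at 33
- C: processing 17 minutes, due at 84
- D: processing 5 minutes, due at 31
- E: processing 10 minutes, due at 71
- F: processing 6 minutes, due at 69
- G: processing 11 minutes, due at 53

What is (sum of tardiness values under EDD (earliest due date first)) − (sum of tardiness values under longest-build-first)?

-49

EDD (increasing due date): D B G F E A C.
D: 0→5, due 31, tardiness 0
B: 5→24, due 33, tardiness 0
G: 24→35, due 53, tardiness 0
F: 35→41, due 69, tardiness 0
E: 41→51, due 71, tardiness 0
A: 51→60, due 82, tardiness 0
C: 60→77, due 84, tardiness 0
Sum = 0+0+0+0+0+0+0 = 0.
LPT (decreasing processing time): B C G E A F D.
B: 0→19, due 33, tardiness 0
C: 19→36, due 84, tardiness 0
G: 36→47, due 53, tardiness 0
E: 47→57, due 71, tardiness 0
A: 57→66, due 82, tardiness 0
F: 66→72, due 69, tardiness 3
D: 72→77, due 31, tardiness 46
Sum = 0+0+0+0+0+3+46 = 49.
Difference = 0 − 49 = -49.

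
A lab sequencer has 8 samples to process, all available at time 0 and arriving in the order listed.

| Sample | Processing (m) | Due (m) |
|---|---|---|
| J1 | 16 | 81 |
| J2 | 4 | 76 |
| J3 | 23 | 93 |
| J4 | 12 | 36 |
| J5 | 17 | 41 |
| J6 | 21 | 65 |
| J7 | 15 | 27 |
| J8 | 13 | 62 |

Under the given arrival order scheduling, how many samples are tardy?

FIFO (arrival order): J1 J2 J3 J4 J5 J6 J7 J8.
J1: 0→16, due 81, tardiness 0
J2: 16→20, due 76, tardiness 0
J3: 20→43, due 93, tardiness 0
J4: 43→55, due 36, tardiness 19
J5: 55→72, due 41, tardiness 31
J6: 72→93, due 65, tardiness 28
J7: 93→108, due 27, tardiness 81
J8: 108→121, due 62, tardiness 59
Late samples: 5.

5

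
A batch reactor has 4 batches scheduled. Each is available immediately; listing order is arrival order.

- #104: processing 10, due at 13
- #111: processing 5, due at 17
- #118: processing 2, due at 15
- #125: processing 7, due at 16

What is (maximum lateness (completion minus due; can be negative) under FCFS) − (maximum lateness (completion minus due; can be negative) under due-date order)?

1

FIFO (arrival order): #104 #111 #118 #125.
#104: 0→10, due 13, lateness -3
#111: 10→15, due 17, lateness -2
#118: 15→17, due 15, lateness 2
#125: 17→24, due 16, lateness 8
Maximum = 8.
EDD (increasing due date): #104 #118 #125 #111.
#104: 0→10, due 13, lateness -3
#118: 10→12, due 15, lateness -3
#125: 12→19, due 16, lateness 3
#111: 19→24, due 17, lateness 7
Maximum = 7.
Difference = 8 − 7 = 1.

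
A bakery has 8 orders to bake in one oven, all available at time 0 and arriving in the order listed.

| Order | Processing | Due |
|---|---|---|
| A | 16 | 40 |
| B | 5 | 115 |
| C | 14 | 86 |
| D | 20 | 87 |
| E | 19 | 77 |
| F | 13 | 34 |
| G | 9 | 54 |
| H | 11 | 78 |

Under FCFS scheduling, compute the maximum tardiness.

53

FIFO (arrival order): A B C D E F G H.
A: 0→16, due 40, tardiness 0
B: 16→21, due 115, tardiness 0
C: 21→35, due 86, tardiness 0
D: 35→55, due 87, tardiness 0
E: 55→74, due 77, tardiness 0
F: 74→87, due 34, tardiness 53
G: 87→96, due 54, tardiness 42
H: 96→107, due 78, tardiness 29
Maximum = 53.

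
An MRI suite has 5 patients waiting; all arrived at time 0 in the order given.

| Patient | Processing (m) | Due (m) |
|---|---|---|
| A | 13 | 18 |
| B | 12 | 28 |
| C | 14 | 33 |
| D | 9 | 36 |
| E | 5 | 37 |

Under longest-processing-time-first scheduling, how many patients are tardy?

LPT (decreasing processing time): C A B D E.
C: 0→14, due 33, tardiness 0
A: 14→27, due 18, tardiness 9
B: 27→39, due 28, tardiness 11
D: 39→48, due 36, tardiness 12
E: 48→53, due 37, tardiness 16
Late patients: 4.

4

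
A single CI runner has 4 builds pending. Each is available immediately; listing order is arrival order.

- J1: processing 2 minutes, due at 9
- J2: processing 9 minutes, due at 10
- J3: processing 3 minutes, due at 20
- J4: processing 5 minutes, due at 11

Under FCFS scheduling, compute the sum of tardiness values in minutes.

FIFO (arrival order): J1 J2 J3 J4.
J1: 0→2, due 9, tardiness 0
J2: 2→11, due 10, tardiness 1
J3: 11→14, due 20, tardiness 0
J4: 14→19, due 11, tardiness 8
Sum = 0+1+0+8 = 9.

9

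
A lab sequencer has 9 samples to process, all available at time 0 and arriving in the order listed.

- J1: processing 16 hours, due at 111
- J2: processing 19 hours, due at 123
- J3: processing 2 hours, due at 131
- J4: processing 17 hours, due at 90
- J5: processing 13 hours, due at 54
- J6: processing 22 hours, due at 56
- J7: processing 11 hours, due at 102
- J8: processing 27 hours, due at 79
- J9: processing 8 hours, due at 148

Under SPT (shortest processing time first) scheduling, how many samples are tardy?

SPT (increasing processing time): J3 J9 J7 J5 J1 J4 J2 J6 J8.
J3: 0→2, due 131, tardiness 0
J9: 2→10, due 148, tardiness 0
J7: 10→21, due 102, tardiness 0
J5: 21→34, due 54, tardiness 0
J1: 34→50, due 111, tardiness 0
J4: 50→67, due 90, tardiness 0
J2: 67→86, due 123, tardiness 0
J6: 86→108, due 56, tardiness 52
J8: 108→135, due 79, tardiness 56
Late samples: 2.

2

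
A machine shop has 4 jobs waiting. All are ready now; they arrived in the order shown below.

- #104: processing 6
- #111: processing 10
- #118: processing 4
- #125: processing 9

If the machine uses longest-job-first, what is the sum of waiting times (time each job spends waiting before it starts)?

54

LPT (decreasing processing time): #111 #125 #104 #118.
#111: waits 0, runs 0→10
#125: waits 10, runs 10→19
#104: waits 19, runs 19→25
#118: waits 25, runs 25→29
Sum = 0+10+19+25 = 54.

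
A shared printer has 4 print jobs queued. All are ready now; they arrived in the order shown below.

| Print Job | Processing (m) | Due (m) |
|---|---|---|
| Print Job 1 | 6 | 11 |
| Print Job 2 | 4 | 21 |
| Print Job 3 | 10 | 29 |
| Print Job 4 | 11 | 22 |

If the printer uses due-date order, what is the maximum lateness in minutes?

EDD (increasing due date): Print Job 1 Print Job 2 Print Job 4 Print Job 3.
Print Job 1: 0→6, due 11, lateness -5
Print Job 2: 6→10, due 21, lateness -11
Print Job 4: 10→21, due 22, lateness -1
Print Job 3: 21→31, due 29, lateness 2
Maximum = 2.

2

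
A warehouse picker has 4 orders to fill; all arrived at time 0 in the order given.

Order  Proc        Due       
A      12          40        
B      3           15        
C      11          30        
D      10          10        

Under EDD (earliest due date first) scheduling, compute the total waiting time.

EDD (increasing due date): D B C A.
D: waits 0, runs 0→10
B: waits 10, runs 10→13
C: waits 13, runs 13→24
A: waits 24, runs 24→36
Sum = 0+10+13+24 = 47.

47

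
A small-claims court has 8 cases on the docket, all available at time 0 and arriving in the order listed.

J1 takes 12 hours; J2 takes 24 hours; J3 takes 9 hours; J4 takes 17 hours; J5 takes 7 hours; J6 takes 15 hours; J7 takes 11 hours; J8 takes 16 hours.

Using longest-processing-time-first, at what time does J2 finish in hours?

24

LPT (decreasing processing time): J2 J4 J8 J6 J1 J7 J3 J5.
J2: 0→24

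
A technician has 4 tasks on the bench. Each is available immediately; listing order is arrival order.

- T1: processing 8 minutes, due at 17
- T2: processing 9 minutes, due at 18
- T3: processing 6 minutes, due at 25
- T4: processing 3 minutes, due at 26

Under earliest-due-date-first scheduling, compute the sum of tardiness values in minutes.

0

EDD (increasing due date): T1 T2 T3 T4.
T1: 0→8, due 17, tardiness 0
T2: 8→17, due 18, tardiness 0
T3: 17→23, due 25, tardiness 0
T4: 23→26, due 26, tardiness 0
Sum = 0+0+0+0 = 0.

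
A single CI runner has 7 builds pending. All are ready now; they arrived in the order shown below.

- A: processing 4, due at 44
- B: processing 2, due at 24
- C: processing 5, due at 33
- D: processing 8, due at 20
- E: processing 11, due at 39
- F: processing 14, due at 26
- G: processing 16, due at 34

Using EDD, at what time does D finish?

8

EDD (increasing due date): D B F C G E A.
D: 0→8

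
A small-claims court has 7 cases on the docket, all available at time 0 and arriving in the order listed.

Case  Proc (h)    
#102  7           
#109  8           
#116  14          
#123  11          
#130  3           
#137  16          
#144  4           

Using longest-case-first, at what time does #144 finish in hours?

LPT (decreasing processing time): #137 #116 #123 #109 #102 #144 #130.
#137: 0→16
#116: 16→30
#123: 30→41
#109: 41→49
#102: 49→56
#144: 56→60

60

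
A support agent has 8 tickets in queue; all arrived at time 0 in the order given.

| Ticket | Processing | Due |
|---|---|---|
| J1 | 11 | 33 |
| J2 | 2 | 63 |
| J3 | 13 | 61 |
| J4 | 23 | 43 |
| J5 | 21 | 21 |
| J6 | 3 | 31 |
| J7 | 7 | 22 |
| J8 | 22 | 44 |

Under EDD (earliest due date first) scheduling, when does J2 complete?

102

EDD (increasing due date): J5 J7 J6 J1 J4 J8 J3 J2.
J5: 0→21
J7: 21→28
J6: 28→31
J1: 31→42
J4: 42→65
J8: 65→87
J3: 87→100
J2: 100→102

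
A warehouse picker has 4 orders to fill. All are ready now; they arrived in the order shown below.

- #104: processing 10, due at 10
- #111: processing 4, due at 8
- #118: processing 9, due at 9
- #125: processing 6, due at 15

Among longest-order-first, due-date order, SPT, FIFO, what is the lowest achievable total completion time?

62

LPT (decreasing processing time): #104 #118 #125 #111.
#104: 0→10
#118: 10→19
#125: 19→25
#111: 25→29
Sum = 10+19+25+29 = 83.
EDD (increasing due date): #111 #118 #104 #125.
#111: 0→4
#118: 4→13
#104: 13→23
#125: 23→29
Sum = 4+13+23+29 = 69.
SPT (increasing processing time): #111 #125 #118 #104.
#111: 0→4
#125: 4→10
#118: 10→19
#104: 19→29
Sum = 4+10+19+29 = 62.
FIFO (arrival order): #104 #111 #118 #125.
#104: 0→10
#111: 10→14
#118: 14→23
#125: 23→29
Sum = 10+14+23+29 = 76.
LPT 83, EDD 69, SPT 62, FIFO 76 → minimum 62.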